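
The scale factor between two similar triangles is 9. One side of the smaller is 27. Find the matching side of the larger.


Similar triangles have proportional sides
Scale factor = 9
Smaller side = 27
Corresponding larger side = 27 * 9
= 243

243


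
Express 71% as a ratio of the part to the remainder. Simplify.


Part = 71%, Remainder = 29%
Ratio = 71:29
GCD(71, 29) = 1
Simplify: 71:29 = 71:29

71:29


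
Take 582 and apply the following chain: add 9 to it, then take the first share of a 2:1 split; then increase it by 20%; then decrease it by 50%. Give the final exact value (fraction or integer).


Start with 582.
Step 1: Add 9: 582+9=591; split 2:1 first = 591*2/3 = 394
Step 2: Increase by 20%: 394 * 120/100 = 2364/5
Step 3: Decrease by 50%: 2364/5 * 50/100 = 1182/5
Final result = 1182/5

1182/5


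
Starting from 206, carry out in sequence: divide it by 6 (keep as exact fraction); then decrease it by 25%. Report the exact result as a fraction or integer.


Start with 206.
Step 1: Divide by 6: 206 / 6 = 103/3
Step 2: Decrease by 25%: 103/3 * 75/100 = 103/4
Final result = 103/4

103/4


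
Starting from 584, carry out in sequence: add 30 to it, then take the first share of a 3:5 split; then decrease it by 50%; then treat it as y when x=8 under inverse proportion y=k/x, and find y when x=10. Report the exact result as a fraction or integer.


Start with 584.
Step 1: Add 30: 584+30=614; split 3:5 first = 614*3/8 = 921/4
Step 2: Decrease by 50%: 921/4 * 50/100 = 921/8
Step 3: Inverse prop: k = (921/8)*8; new y = k/10 = 921/8*8/10 = 921/10
Final result = 921/10

921/10


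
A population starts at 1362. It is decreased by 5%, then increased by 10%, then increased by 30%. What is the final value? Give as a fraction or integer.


Start: 1362
Step 1: decrease by 5% => multiply by 95/100
  1362 * 95/100 = 12939/10
Step 2: increase by 10% => multiply by 110/100
  12939/10 * 110/100 = 142329/100
Step 3: increase by 30% => multiply by 130/100
  142329/100 * 130/100 = 1850277/1000
Final value = 1850277/1000

1850277/1000


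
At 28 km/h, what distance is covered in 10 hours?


Using distance = speed * time
Speed = 28 km/h
Time = 10 hours
Distance = 28 * 10
= 280 km

280


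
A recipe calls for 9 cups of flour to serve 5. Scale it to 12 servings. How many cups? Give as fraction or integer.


Original: 9 cups for 5 servings
Target servings = 12
Scaling factor = 12/5
New amount = 9 * 12/5
= 108/5
= 108/5 cups

108/5


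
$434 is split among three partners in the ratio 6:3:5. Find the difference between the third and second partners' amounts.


Total parts = 6 + 3 + 5 = 14
Value per part = 434 / 14 = 31
Shares: 6*31=186, 3*31=93, 5*31=155
Third share = 155, second share = 93
Difference = |155 - 93| = 62

62


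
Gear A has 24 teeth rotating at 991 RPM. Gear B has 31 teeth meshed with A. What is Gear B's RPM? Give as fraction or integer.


Gear ratio: teeth_A * RPM_A = teeth_B * RPM_B
24 * 991 = 31 * RPM_B
23784 = 31 * RPM_B
RPM_B = 23784 / 31
RPM_B = 23784/31

23784/31


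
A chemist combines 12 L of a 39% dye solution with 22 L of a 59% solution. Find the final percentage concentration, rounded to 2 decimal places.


Solute in mixture 1 = 39% of 12 L = 12*39/100 = 117/25 L
Solute in mixture 2 = 59% of 22 L = 22*59/100 = 649/50 L
Total solute = 117/25 + 649/50 = 883/50 L
Total volume = 12 + 22 = 34 L
Final concentration = 883/50/34 * 100 = 51.94%

51.94


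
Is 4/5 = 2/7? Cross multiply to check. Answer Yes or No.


Cross multiply to check 4/5 = 2/7
Left cross product: 4 * 7 = 28
Right cross product: 5 * 2 = 10
28 != 10
Not equal, so proportions differ => No

No


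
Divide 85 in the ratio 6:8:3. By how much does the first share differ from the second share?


Total parts = 6 + 8 + 3 = 17
Value per part = 85 / 17 = 5
Shares: 6*5=30, 8*5=40, 3*5=15
First share = 30, second share = 40
Difference = |30 - 40| = 10

10


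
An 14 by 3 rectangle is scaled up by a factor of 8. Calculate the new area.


Original dimensions: 14 x 3
Enlargement factor = 8
New width = 14 * 8 = 112
New height = 3 * 8 = 24
New area = 112 * 24 = 2688

2688


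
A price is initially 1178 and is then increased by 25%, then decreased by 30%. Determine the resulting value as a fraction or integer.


Start: 1178
Step 1: increase by 25% => multiply by 125/100
  1178 * 125/100 = 2945/2
Step 2: decrease by 30% => multiply by 70/100
  2945/2 * 70/100 = 4123/4
Final value = 4123/4

4123/4


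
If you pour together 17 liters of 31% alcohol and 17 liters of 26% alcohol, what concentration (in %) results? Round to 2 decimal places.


Solute in mixture 1 = 31% of 17 L = 17*31/100 = 527/100 L
Solute in mixture 2 = 26% of 17 L = 17*26/100 = 221/50 L
Total solute = 527/100 + 221/50 = 969/100 L
Total volume = 17 + 17 = 34 L
Final concentration = 969/100/34 * 100 = 28.50%

28.50


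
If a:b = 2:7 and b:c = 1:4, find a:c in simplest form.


Given a:b = 2:7 and b:c = 1:4
Make b consistent. Multiply first ratio by 1: a:b = 2:7
Multiply second ratio by 7: b:c = 7:28
Now b = 7 in both, so a:b:c = 2:7:28
Therefore a:c = 2:28
Simplify by GCD: a:c = 1:14

1:14


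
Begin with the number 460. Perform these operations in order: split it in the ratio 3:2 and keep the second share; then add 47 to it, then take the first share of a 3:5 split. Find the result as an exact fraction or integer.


Start with 460.
Step 1: Split 3:2, second share = 460 * 2/5 = 184
Step 2: Add 47: 184+47=231; split 3:5 first = 231*3/8 = 693/8
Final result = 693/8

693/8


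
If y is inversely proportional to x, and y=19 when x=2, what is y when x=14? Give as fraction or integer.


Inverse proportion: y = k/x
Find k: k = 2 * 19 = 38
Compute y at x=14: y = 38/14
y = 19/7

19/7


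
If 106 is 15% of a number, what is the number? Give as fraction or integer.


Given: 106 is 15% of the whole
Set up: 106 = 15/100 * whole
whole = 106 * 100 / 15
whole = 10600 / 15
whole = 2120/3

2120/3


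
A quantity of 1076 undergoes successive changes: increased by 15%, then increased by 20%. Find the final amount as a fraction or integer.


Start: 1076
Step 1: increase by 15% => multiply by 115/100
  1076 * 115/100 = 6187/5
Step 2: increase by 20% => multiply by 120/100
  6187/5 * 120/100 = 37122/25
Final value = 37122/25

37122/25


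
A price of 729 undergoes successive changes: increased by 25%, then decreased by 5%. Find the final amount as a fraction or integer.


Start: 729
Step 1: increase by 25% => multiply by 125/100
  729 * 125/100 = 3645/4
Step 2: decrease by 5% => multiply by 95/100
  3645/4 * 95/100 = 13851/16
Final value = 13851/16

13851/16


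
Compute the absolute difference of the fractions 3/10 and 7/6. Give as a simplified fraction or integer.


Simplify: 3/10 = 3/10 and 7/6 = 7/6
Find common denominator: LCD = 30
Convert: 9/30 and 35/30
Difference = |9 - 35|/30 = 26/30
Simplified = 13/15

13/15


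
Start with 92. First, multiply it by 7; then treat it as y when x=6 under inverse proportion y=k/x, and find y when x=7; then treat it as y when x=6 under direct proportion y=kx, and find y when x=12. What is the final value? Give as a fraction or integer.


Start with 92.
Step 1: Multiply by 7: 92 * 7 = 644
Step 2: Inverse prop: k = (644)*6; new y = k/7 = 644*6/7 = 552
Step 3: Direct prop: k = (552)/6; new y = k*12 = 552*12/6 = 1104
Final result = 1104

1104


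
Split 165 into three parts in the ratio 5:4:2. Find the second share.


Ratio = 5:4:2
Total parts = 5 + 4 + 2 = 11
Value per part = 165 / 11 = 15
First share = 5 * 15 = 75
Middle share = 4 * 15 = 60
Third share = 2 * 15 = 30

60


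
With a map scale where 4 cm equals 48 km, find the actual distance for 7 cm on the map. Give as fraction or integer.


Map scale: 4 cm = 48 km
Measured distance on map = 7 cm
Set up proportion: 7 * 48 / 4
= 336 / 4
= 84 km

84


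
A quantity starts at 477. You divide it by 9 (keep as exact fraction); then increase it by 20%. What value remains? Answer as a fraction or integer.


Start with 477.
Step 1: Divide by 9: 477 / 9 = 53
Step 2: Increase by 20%: 53 * 120/100 = 318/5
Final result = 318/5

318/5


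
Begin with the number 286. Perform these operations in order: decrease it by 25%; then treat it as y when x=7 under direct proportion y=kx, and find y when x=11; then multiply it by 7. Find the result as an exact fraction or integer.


Start with 286.
Step 1: Decrease by 25%: 286 * 75/100 = 429/2
Step 2: Direct prop: k = (429/2)/7; new y = k*11 = 429/2*11/7 = 4719/14
Step 3: Multiply by 7: 4719/14 * 7 = 4719/2
Final result = 4719/2

4719/2


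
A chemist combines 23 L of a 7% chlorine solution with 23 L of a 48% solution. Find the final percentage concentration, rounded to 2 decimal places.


Solute in mixture 1 = 7% of 23 L = 23*7/100 = 161/100 L
Solute in mixture 2 = 48% of 23 L = 23*48/100 = 276/25 L
Total solute = 161/100 + 276/25 = 253/20 L
Total volume = 23 + 23 = 46 L
Final concentration = 253/20/46 * 100 = 27.50%

27.50


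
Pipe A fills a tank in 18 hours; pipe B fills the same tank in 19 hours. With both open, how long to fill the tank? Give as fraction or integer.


Rate of A = 1/18 job per hour
Rate of B = 1/19 job per hour
Combined rate = 1/18 + 1/19
Find common denominator: (19 + 18)/(18*19) = 37/342
Combined rate = 37/342 job per hour
Time together = 1 / (37/342) = 342/37 hours

342/37


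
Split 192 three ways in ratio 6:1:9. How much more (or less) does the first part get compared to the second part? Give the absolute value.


Total parts = 6 + 1 + 9 = 16
Value per part = 192 / 16 = 12
Shares: 6*12=72, 1*12=12, 9*12=108
First share = 72, second share = 12
Difference = |72 - 12| = 60

60


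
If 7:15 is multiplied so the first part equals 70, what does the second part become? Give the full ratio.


Original ratio: 7:15
First term target: 70
Scale factor = 70 / 7 = 10
Multiply second term: 15 * 10 = 150
Equivalent ratio = 70:150

70:150


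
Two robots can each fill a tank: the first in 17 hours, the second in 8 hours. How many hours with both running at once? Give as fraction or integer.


Rate of A = 1/17 job per hour
Rate of B = 1/8 job per hour
Combined rate = 1/17 + 1/8
Find common denominator: (8 + 17)/(17*8) = 25/136
Combined rate = 25/136 job per hour
Time together = 1 / (25/136) = 136/25 hours

136/25


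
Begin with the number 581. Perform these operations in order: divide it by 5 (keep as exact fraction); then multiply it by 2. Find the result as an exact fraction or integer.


Start with 581.
Step 1: Divide by 5: 581 / 5 = 581/5
Step 2: Multiply by 2: 581/5 * 2 = 1162/5
Final result = 1162/5

1162/5


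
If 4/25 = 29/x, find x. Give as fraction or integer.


Setting up: 4/25 = 29/x
Cross multiply: 4 * x = 25 * 29
4x = 725
x = 725/4
x = 725/4

725/4


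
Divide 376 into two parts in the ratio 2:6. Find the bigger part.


Total parts = 2 + 6 = 8
Value per part = 376 / 8 = 47
First share = 2 * 47 = 94
Second share = 6 * 47 = 282
Larger share = 282

282


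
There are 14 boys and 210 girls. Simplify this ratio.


Find GCD(14, 210)
GCD = 14
Divide both by 14: 14/14 = 1, 210/14 = 15
Simplified ratio = 1:15

1:15


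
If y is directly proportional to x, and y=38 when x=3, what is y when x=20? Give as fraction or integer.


Direct proportion: y = kx
Find k: k = 38/3 = 38/3
Compute y at x=20: y = 38/3 * 20
y = 760/3

760/3


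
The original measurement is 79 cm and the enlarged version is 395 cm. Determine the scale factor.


Original length = 79 cm
Scaled length = 395 cm
Scale factor = 395 / 79
= 5

5


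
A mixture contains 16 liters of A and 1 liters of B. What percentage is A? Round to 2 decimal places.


Volume of A = 16 L
Volume of B = 1 L
Total volume = 16 + 1 = 17 L
Percentage of A = (16/17) * 100
= 94.12%

94.12


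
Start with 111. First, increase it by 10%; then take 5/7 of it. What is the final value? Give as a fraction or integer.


Start with 111.
Step 1: Increase by 10%: 111 * 110/100 = 1221/10
Step 2: Take 5/7: 1221/10 * 5/7 = 1221/14
Final result = 1221/14

1221/14


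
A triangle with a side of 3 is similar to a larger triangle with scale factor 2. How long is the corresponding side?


Similar triangles have proportional sides
Scale factor = 2
Smaller side = 3
Corresponding larger side = 3 * 2
= 6

6


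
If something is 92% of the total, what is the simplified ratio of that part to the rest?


Part = 92%, Remainder = 8%
Ratio = 92:8
GCD(92, 8) = 4
Simplify: 23:2 = 23:2

23:2


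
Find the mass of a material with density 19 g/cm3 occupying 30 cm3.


Using mass = density * volume
Density = 19 g/cm3
Volume = 30 cm3
Mass = 19 * 30
= 570 g

570


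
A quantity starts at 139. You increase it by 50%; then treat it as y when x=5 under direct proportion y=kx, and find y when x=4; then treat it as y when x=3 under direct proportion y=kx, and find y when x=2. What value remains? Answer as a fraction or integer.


Start with 139.
Step 1: Increase by 50%: 139 * 150/100 = 417/2
Step 2: Direct prop: k = (417/2)/5; new y = k*4 = 417/2*4/5 = 834/5
Step 3: Direct prop: k = (834/5)/3; new y = k*2 = 834/5*2/3 = 556/5
Final result = 556/5

556/5


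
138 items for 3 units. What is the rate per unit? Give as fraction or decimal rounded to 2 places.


Total items = 138
Number of units = 3
Unit rate = 138 / 3
= 46 items per unit

46


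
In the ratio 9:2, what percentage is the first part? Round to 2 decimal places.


Total parts = 9 + 2 = 11
First part fraction = 9/11
Percentage = (9/11) * 100
= 0.818182 * 100
= 81.82%

81.82


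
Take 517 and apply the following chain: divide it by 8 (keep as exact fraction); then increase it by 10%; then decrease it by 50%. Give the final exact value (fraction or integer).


Start with 517.
Step 1: Divide by 8: 517 / 8 = 517/8
Step 2: Increase by 10%: 517/8 * 110/100 = 5687/80
Step 3: Decrease by 50%: 5687/80 * 50/100 = 5687/160
Final result = 5687/160

5687/160


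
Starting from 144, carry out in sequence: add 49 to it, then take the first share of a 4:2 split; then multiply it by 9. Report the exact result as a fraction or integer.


Start with 144.
Step 1: Add 49: 144+49=193; split 4:2 first = 193*4/6 = 386/3
Step 2: Multiply by 9: 386/3 * 9 = 1158
Final result = 1158

1158


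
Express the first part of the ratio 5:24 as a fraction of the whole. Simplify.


Total parts = 5 + 24 = 29
First part fraction = 5/29
Simplify: 5/29 = 5/29

5/29


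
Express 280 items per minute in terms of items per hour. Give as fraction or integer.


Converting from per minute to per hour
Rate = 280 items per minute
Multiply by 60: 280 * 60
= 16800 items per hour

16800


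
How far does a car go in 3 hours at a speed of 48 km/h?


Using distance = speed * time
Speed = 48 km/h
Time = 3 hours
Distance = 48 * 3
= 144 km

144


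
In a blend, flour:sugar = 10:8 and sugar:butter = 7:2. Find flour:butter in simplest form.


Given a:b = 10:8 and b:c = 7:2
Make b consistent. Multiply first ratio by 7: a:b = 70:56
Multiply second ratio by 8: b:c = 56:16
Now b = 56 in both, so a:b:c = 70:56:16
Therefore a:c = 70:16
Simplify by GCD: a:c = 35:8

35:8


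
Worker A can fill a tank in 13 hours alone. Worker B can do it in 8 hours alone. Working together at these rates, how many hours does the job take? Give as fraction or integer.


Rate of A = 1/13 job per hour
Rate of B = 1/8 job per hour
Combined rate = 1/13 + 1/8
Find common denominator: (8 + 13)/(13*8) = 21/104
Combined rate = 21/104 job per hour
Time together = 1 / (21/104) = 104/21 hours

104/21


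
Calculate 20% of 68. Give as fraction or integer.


Compute 20% of 68
Convert percentage: 20% = 20/100
Multiply: 68 * 20/100
= 1360/100
= 68/5

68/5


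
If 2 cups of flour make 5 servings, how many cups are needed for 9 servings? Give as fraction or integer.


Original: 2 cups for 5 servings
Target servings = 9
Scaling factor = 9/5
New amount = 2 * 9/5
= 18/5
= 18/5 cups

18/5


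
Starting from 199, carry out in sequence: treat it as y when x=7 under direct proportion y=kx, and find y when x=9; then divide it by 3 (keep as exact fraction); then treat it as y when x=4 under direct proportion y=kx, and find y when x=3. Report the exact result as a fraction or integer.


Start with 199.
Step 1: Direct prop: k = (199)/7; new y = k*9 = 199*9/7 = 1791/7
Step 2: Divide by 3: 1791/7 / 3 = 597/7
Step 3: Direct prop: k = (597/7)/4; new y = k*3 = 597/7*3/4 = 1791/28
Final result = 1791/28

1791/28


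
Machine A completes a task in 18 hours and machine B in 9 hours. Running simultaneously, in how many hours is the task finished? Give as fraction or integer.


Rate of A = 1/18 job per hour
Rate of B = 1/9 job per hour
Combined rate = 1/18 + 1/9
Find common denominator: (9 + 18)/(18*9) = 27/162
Combined rate = 1/6 job per hour
Time together = 1 / (1/6) = 6 hours

6


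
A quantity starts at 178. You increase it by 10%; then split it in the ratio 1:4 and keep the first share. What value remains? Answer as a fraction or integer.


Start with 178.
Step 1: Increase by 10%: 178 * 110/100 = 979/5
Step 2: Split 1:4, first share = 979/5 * 1/5 = 979/25
Final result = 979/25

979/25


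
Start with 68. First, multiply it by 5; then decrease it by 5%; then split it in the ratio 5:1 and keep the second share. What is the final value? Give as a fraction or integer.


Start with 68.
Step 1: Multiply by 5: 68 * 5 = 340
Step 2: Decrease by 5%: 340 * 95/100 = 323
Step 3: Split 5:1, second share = 323 * 1/6 = 323/6
Final result = 323/6

323/6


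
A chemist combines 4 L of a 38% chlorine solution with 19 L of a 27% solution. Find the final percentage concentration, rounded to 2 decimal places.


Solute in mixture 1 = 38% of 4 L = 4*38/100 = 38/25 L
Solute in mixture 2 = 27% of 19 L = 19*27/100 = 513/100 L
Total solute = 38/25 + 513/100 = 133/20 L
Total volume = 4 + 19 = 23 L
Final concentration = 133/20/23 * 100 = 28.91%

28.91


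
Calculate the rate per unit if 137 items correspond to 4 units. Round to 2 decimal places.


Total items = 137
Number of units = 4
Unit rate = 137 / 4
= 34.25 items per unit

34.25


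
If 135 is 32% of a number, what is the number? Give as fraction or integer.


Given: 135 is 32% of the whole
Set up: 135 = 32/100 * whole
whole = 135 * 100 / 32
whole = 13500 / 32
whole = 3375/8

3375/8


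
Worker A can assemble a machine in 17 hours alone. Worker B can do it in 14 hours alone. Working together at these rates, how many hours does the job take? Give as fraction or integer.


Rate of A = 1/17 job per hour
Rate of B = 1/14 job per hour
Combined rate = 1/17 + 1/14
Find common denominator: (14 + 17)/(17*14) = 31/238
Combined rate = 31/238 job per hour
Time together = 1 / (31/238) = 238/31 hours

238/31


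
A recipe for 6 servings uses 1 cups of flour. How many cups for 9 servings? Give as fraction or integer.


Original: 1 cups for 6 servings
Target servings = 9
Scaling factor = 9/6
New amount = 1 * 9/6
= 9/6
= 3/2 cups

3/2


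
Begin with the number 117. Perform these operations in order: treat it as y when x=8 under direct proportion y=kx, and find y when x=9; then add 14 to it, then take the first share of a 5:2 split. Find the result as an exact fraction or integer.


Start with 117.
Step 1: Direct prop: k = (117)/8; new y = k*9 = 117*9/8 = 1053/8
Step 2: Add 14: 1053/8+14=1165/8; split 5:2 first = 1165/8*5/7 = 5825/56
Final result = 5825/56

5825/56


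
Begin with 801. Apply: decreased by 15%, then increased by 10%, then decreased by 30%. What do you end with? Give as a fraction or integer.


Start: 801
Step 1: decrease by 15% => multiply by 85/100
  801 * 85/100 = 13617/20
Step 2: increase by 10% => multiply by 110/100
  13617/20 * 110/100 = 149787/200
Step 3: decrease by 30% => multiply by 70/100
  149787/200 * 70/100 = 1048509/2000
Final value = 1048509/2000

1048509/2000


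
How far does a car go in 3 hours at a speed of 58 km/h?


Using distance = speed * time
Speed = 58 km/h
Time = 3 hours
Distance = 58 * 3
= 174 km

174


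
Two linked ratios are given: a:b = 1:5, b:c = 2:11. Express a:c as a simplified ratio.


Given a:b = 1:5 and b:c = 2:11
Make b consistent. Multiply first ratio by 2: a:b = 2:10
Multiply second ratio by 5: b:c = 10:55
Now b = 10 in both, so a:b:c = 2:10:55
Therefore a:c = 2:55
Simplify by GCD: a:c = 2:55

2:55


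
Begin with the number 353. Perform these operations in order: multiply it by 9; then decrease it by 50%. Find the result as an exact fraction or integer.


Start with 353.
Step 1: Multiply by 9: 353 * 9 = 3177
Step 2: Decrease by 50%: 3177 * 50/100 = 3177/2
Final result = 3177/2

3177/2


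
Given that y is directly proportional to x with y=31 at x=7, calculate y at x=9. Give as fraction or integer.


Direct proportion: y = kx
Find k: k = 31/7 = 31/7
Compute y at x=9: y = 31/7 * 9
y = 279/7

279/7


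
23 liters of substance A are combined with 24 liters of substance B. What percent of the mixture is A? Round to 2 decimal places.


Volume of A = 23 L
Volume of B = 24 L
Total volume = 23 + 24 = 47 L
Percentage of A = (23/47) * 100
= 48.94%

48.94


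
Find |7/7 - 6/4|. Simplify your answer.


Simplify: 7/7 = 1 and 6/4 = 3/2
Find common denominator: LCD = 2
Convert: 2/2 and 3/2
Difference = |2 - 3|/2 = 1/2
Simplified = 1/2

1/2


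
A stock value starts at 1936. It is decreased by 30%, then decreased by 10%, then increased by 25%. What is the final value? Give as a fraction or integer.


Start: 1936
Step 1: decrease by 30% => multiply by 70/100
  1936 * 70/100 = 6776/5
Step 2: decrease by 10% => multiply by 90/100
  6776/5 * 90/100 = 30492/25
Step 3: increase by 25% => multiply by 125/100
  30492/25 * 125/100 = 7623/5
Final value = 7623/5

7623/5


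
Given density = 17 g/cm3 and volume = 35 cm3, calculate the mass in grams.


Using mass = density * volume
Density = 17 g/cm3
Volume = 35 cm3
Mass = 17 * 35
= 595 g

595


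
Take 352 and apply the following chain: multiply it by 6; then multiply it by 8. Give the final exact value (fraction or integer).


Start with 352.
Step 1: Multiply by 6: 352 * 6 = 2112
Step 2: Multiply by 8: 2112 * 8 = 16896
Final result = 16896

16896


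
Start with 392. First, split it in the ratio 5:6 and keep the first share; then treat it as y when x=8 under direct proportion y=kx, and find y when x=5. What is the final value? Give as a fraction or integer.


Start with 392.
Step 1: Split 5:6, first share = 392 * 5/11 = 1960/11
Step 2: Direct prop: k = (1960/11)/8; new y = k*5 = 1960/11*5/8 = 1225/11
Final result = 1225/11

1225/11


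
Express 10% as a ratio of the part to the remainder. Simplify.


Part = 10%, Remainder = 90%
Ratio = 10:90
GCD(10, 90) = 10
Simplify: 1:9 = 1:9

1:9


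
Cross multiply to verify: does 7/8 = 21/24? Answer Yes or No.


Cross multiply to check 7/8 = 21/24
Left cross product: 7 * 24 = 168
Right cross product: 8 * 21 = 168
168 = 168
Equal, so proportions match => Yes

Yes


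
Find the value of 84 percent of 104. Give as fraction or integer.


Compute 84% of 104
Convert percentage: 84% = 84/100
Multiply: 104 * 84/100
= 8736/100
= 2184/25

2184/25


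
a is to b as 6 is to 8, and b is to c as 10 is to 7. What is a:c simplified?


Given a:b = 6:8 and b:c = 10:7
Make b consistent. Multiply first ratio by 10: a:b = 60:80
Multiply second ratio by 8: b:c = 80:56
Now b = 80 in both, so a:b:c = 60:80:56
Therefore a:c = 60:56
Simplify by GCD: a:c = 15:14

15:14


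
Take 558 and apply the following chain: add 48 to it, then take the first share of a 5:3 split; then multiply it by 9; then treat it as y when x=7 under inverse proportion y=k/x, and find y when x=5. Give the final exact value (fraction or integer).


Start with 558.
Step 1: Add 48: 558+48=606; split 5:3 first = 606*5/8 = 1515/4
Step 2: Multiply by 9: 1515/4 * 9 = 13635/4
Step 3: Inverse prop: k = (13635/4)*7; new y = k/5 = 13635/4*7/5 = 19089/4
Final result = 19089/4

19089/4


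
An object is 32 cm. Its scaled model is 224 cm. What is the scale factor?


Original length = 32 cm
Scaled length = 224 cm
Scale factor = 224 / 32
= 7

7


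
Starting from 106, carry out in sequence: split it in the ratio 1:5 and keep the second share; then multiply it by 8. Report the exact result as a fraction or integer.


Start with 106.
Step 1: Split 1:5, second share = 106 * 5/6 = 265/3
Step 2: Multiply by 8: 265/3 * 8 = 2120/3
Final result = 2120/3

2120/3


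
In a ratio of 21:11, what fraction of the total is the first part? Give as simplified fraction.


Total parts = 21 + 11 = 32
First part fraction = 21/32
Simplify: 21/32 = 21/32

21/32


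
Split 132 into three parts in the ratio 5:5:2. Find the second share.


Ratio = 5:5:2
Total parts = 5 + 5 + 2 = 12
Value per part = 132 / 12 = 11
First share = 5 * 11 = 55
Middle share = 5 * 11 = 55
Third share = 2 * 11 = 22

55


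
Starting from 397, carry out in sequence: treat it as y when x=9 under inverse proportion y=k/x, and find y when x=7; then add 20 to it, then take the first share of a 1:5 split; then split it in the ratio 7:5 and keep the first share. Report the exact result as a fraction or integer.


Start with 397.
Step 1: Inverse prop: k = (397)*9; new y = k/7 = 397*9/7 = 3573/7
Step 2: Add 20: 3573/7+20=3713/7; split 1:5 first = 3713/7*1/6 = 3713/42
Step 3: Split 7:5, first share = 3713/42 * 7/12 = 3713/72
Final result = 3713/72

3713/72


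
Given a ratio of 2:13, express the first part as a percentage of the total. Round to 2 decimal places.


Total parts = 2 + 13 = 15
First part fraction = 2/15
Percentage = (2/15) * 100
= 0.133333 * 100
= 13.33%

13.33


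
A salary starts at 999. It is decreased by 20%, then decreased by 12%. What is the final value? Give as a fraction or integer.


Start: 999
Step 1: decrease by 20% => multiply by 80/100
  999 * 80/100 = 3996/5
Step 2: decrease by 12% => multiply by 88/100
  3996/5 * 88/100 = 87912/125
Final value = 87912/125

87912/125


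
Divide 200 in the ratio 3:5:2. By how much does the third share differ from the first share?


Total parts = 3 + 5 + 2 = 10
Value per part = 200 / 10 = 20
Shares: 3*20=60, 5*20=100, 2*20=40
Third share = 40, first share = 60
Difference = |40 - 60| = 20

20


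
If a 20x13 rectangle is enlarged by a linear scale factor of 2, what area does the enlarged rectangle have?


Original dimensions: 20 x 13
Enlargement factor = 2
New width = 20 * 2 = 40
New height = 13 * 2 = 26
New area = 40 * 26 = 1040

1040


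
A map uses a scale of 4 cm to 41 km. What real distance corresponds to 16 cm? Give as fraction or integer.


Map scale: 4 cm = 41 km
Measured distance on map = 16 cm
Set up proportion: 16 * 41 / 4
= 656 / 4
= 164 km

164


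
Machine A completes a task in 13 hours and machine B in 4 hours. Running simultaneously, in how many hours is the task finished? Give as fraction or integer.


Rate of A = 1/13 job per hour
Rate of B = 1/4 job per hour
Combined rate = 1/13 + 1/4
Find common denominator: (4 + 13)/(13*4) = 17/52
Combined rate = 17/52 job per hour
Time together = 1 / (17/52) = 52/17 hours

52/17


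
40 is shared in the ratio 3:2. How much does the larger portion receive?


Total parts = 3 + 2 = 5
Value per part = 40 / 5 = 8
First share = 3 * 8 = 24
Second share = 2 * 8 = 16
Larger share = 24

24


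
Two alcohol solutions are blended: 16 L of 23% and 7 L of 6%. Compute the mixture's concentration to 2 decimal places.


Solute in mixture 1 = 23% of 16 L = 16*23/100 = 92/25 L
Solute in mixture 2 = 6% of 7 L = 7*6/100 = 21/50 L
Total solute = 92/25 + 21/50 = 41/10 L
Total volume = 16 + 7 = 23 L
Final concentration = 41/10/23 * 100 = 17.83%

17.83


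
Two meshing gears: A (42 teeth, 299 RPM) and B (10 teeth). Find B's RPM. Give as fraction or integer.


Gear ratio: teeth_A * RPM_A = teeth_B * RPM_B
42 * 299 = 10 * RPM_B
12558 = 10 * RPM_B
RPM_B = 12558 / 10
RPM_B = 6279/5

6279/5


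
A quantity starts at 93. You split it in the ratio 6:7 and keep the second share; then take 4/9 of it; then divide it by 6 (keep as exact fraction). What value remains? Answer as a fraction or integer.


Start with 93.
Step 1: Split 6:7, second share = 93 * 7/13 = 651/13
Step 2: Take 4/9: 651/13 * 4/9 = 868/39
Step 3: Divide by 6: 868/39 / 6 = 434/117
Final result = 434/117

434/117


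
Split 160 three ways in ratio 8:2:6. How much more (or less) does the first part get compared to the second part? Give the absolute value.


Total parts = 8 + 2 + 6 = 16
Value per part = 160 / 16 = 10
Shares: 8*10=80, 2*10=20, 6*10=60
First share = 80, second share = 20
Difference = |80 - 20| = 60

60


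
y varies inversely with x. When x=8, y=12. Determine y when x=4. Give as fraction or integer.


Inverse proportion: y = k/x
Find k: k = 8 * 12 = 96
Compute y at x=4: y = 96/4
y = 24

24


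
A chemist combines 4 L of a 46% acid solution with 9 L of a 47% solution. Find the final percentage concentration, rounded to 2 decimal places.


Solute in mixture 1 = 46% of 4 L = 4*46/100 = 46/25 L
Solute in mixture 2 = 47% of 9 L = 9*47/100 = 423/100 L
Total solute = 46/25 + 423/100 = 607/100 L
Total volume = 4 + 9 = 13 L
Final concentration = 607/100/13 * 100 = 46.69%

46.69


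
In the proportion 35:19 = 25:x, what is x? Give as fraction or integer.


Setting up: 35/19 = 25/x
Cross multiply: 35 * x = 19 * 25
35x = 475
x = 475/35
x = 95/7

95/7


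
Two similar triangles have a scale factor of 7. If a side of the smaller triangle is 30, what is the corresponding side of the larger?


Similar triangles have proportional sides
Scale factor = 7
Smaller side = 30
Corresponding larger side = 30 * 7
= 210

210


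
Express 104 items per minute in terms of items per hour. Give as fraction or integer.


Converting from per minute to per hour
Rate = 104 items per minute
Multiply by 60: 104 * 60
= 6240 items per hour

6240


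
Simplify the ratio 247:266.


Find GCD(247, 266)
GCD = 19
Divide both by 19: 247/19 = 13, 266/19 = 14
Simplified ratio = 13:14

13:14


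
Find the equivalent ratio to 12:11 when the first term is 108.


Original ratio: 12:11
First term target: 108
Scale factor = 108 / 12 = 9
Multiply second term: 11 * 9 = 99
Equivalent ratio = 108:99

108:99


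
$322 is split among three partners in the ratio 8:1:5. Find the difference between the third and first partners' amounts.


Total parts = 8 + 1 + 5 = 14
Value per part = 322 / 14 = 23
Shares: 8*23=184, 1*23=23, 5*23=115
Third share = 115, first share = 184
Difference = |115 - 184| = 69

69


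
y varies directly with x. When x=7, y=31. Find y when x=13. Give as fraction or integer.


Direct proportion: y = kx
Find k: k = 31/7 = 31/7
Compute y at x=13: y = 31/7 * 13
y = 403/7

403/7


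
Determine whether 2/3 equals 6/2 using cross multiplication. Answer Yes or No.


Cross multiply to check 2/3 = 6/2
Left cross product: 2 * 2 = 4
Right cross product: 3 * 6 = 18
4 != 18
Not equal, so proportions differ => No

No


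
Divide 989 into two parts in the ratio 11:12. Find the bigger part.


Total parts = 11 + 12 = 23
Value per part = 989 / 23 = 43
First share = 11 * 43 = 473
Second share = 12 * 43 = 516
Larger share = 516

516


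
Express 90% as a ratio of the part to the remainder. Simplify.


Part = 90%, Remainder = 10%
Ratio = 90:10
GCD(90, 10) = 10
Simplify: 9:1 = 9:1

9:1


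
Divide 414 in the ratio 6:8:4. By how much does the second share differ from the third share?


Total parts = 6 + 8 + 4 = 18
Value per part = 414 / 18 = 23
Shares: 6*23=138, 8*23=184, 4*23=92
Second share = 184, third share = 92
Difference = |184 - 92| = 92

92


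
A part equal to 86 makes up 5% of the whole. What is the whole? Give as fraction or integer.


Given: 86 is 5% of the whole
Set up: 86 = 5/100 * whole
whole = 86 * 100 / 5
whole = 8600 / 5
whole = 1720

1720


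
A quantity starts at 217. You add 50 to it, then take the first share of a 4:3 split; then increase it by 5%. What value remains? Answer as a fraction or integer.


Start with 217.
Step 1: Add 50: 217+50=267; split 4:3 first = 267*4/7 = 1068/7
Step 2: Increase by 5%: 1068/7 * 105/100 = 801/5
Final result = 801/5

801/5


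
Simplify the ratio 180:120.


Find GCD(180, 120)
GCD = 60
Divide both by 60: 180/60 = 3, 120/60 = 2
Simplified ratio = 3:2

3:2


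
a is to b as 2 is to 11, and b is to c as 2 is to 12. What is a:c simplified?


Given a:b = 2:11 and b:c = 2:12
Make b consistent. Multiply first ratio by 2: a:b = 4:22
Multiply second ratio by 11: b:c = 22:132
Now b = 22 in both, so a:b:c = 4:22:132
Therefore a:c = 4:132
Simplify by GCD: a:c = 1:33

1:33


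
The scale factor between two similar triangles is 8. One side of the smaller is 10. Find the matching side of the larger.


Similar triangles have proportional sides
Scale factor = 8
Smaller side = 10
Corresponding larger side = 10 * 8
= 80

80


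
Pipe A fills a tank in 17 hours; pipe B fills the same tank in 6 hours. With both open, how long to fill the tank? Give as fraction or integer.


Rate of A = 1/17 job per hour
Rate of B = 1/6 job per hour
Combined rate = 1/17 + 1/6
Find common denominator: (6 + 17)/(17*6) = 23/102
Combined rate = 23/102 job per hour
Time together = 1 / (23/102) = 102/23 hours

102/23


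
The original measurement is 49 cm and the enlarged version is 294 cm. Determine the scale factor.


Original length = 49 cm
Scaled length = 294 cm
Scale factor = 294 / 49
= 6

6


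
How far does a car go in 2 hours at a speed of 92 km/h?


Using distance = speed * time
Speed = 92 km/h
Time = 2 hours
Distance = 92 * 2
= 184 km

184


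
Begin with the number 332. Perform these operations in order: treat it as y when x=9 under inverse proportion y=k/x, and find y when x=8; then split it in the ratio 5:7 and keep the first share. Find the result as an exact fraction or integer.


Start with 332.
Step 1: Inverse prop: k = (332)*9; new y = k/8 = 332*9/8 = 747/2
Step 2: Split 5:7, first share = 747/2 * 5/12 = 1245/8
Final result = 1245/8

1245/8


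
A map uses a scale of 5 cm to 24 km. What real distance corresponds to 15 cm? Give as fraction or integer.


Map scale: 5 cm = 24 km
Measured distance on map = 15 cm
Set up proportion: 15 * 24 / 5
= 360 / 5
= 72 km

72


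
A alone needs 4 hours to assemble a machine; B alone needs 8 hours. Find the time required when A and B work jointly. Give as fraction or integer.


Rate of A = 1/4 job per hour
Rate of B = 1/8 job per hour
Combined rate = 1/4 + 1/8
Find common denominator: (8 + 4)/(4*8) = 12/32
Combined rate = 3/8 job per hour
Time together = 1 / (3/8) = 8/3 hours

8/3


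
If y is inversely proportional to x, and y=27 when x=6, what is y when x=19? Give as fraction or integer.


Inverse proportion: y = k/x
Find k: k = 6 * 27 = 162
Compute y at x=19: y = 162/19
y = 162/19

162/19


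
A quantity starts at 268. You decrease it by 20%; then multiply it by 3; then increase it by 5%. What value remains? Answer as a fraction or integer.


Start with 268.
Step 1: Decrease by 20%: 268 * 80/100 = 1072/5
Step 2: Multiply by 3: 1072/5 * 3 = 3216/5
Step 3: Increase by 5%: 3216/5 * 105/100 = 16884/25
Final result = 16884/25

16884/25


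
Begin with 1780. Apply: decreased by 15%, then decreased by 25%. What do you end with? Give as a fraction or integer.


Start: 1780
Step 1: decrease by 15% => multiply by 85/100
  1780 * 85/100 = 1513
Step 2: decrease by 25% => multiply by 75/100
  1513 * 75/100 = 4539/4
Final value = 4539/4

4539/4


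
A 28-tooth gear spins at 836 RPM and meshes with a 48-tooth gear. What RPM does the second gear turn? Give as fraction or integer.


Gear ratio: teeth_A * RPM_A = teeth_B * RPM_B
28 * 836 = 48 * RPM_B
23408 = 48 * RPM_B
RPM_B = 23408 / 48
RPM_B = 1463/3

1463/3


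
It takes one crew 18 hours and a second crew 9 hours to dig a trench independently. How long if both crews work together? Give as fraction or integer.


Rate of A = 1/18 job per hour
Rate of B = 1/9 job per hour
Combined rate = 1/18 + 1/9
Find common denominator: (9 + 18)/(18*9) = 27/162
Combined rate = 1/6 job per hour
Time together = 1 / (1/6) = 6 hours

6


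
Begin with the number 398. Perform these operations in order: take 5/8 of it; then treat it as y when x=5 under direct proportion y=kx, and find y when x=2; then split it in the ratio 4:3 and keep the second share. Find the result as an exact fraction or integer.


Start with 398.
Step 1: Take 5/8: 398 * 5/8 = 995/4
Step 2: Direct prop: k = (995/4)/5; new y = k*2 = 995/4*2/5 = 199/2
Step 3: Split 4:3, second share = 199/2 * 3/7 = 597/14
Final result = 597/14

597/14


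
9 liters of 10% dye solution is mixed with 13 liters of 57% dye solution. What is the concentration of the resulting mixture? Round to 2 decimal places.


Solute in mixture 1 = 10% of 9 L = 9*10/100 = 9/10 L
Solute in mixture 2 = 57% of 13 L = 13*57/100 = 741/100 L
Total solute = 9/10 + 741/100 = 831/100 L
Total volume = 9 + 13 = 22 L
Final concentration = 831/100/22 * 100 = 37.77%

37.77


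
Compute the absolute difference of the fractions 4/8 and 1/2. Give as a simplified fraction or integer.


Simplify: 4/8 = 1/2 and 1/2 = 1/2
Find common denominator: LCD = 2
Convert: 1/2 and 1/2
Difference = |1 - 1|/2 = 0/2
Simplified = 0

0


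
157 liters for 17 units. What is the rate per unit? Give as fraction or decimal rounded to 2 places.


Total liters = 157
Number of units = 17
Unit rate = 157 / 17
= 9.24 liters per unit

9.24


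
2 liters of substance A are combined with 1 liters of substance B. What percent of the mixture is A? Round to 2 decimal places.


Volume of A = 2 L
Volume of B = 1 L
Total volume = 2 + 1 = 3 L
Percentage of A = (2/3) * 100
= 66.67%

66.67


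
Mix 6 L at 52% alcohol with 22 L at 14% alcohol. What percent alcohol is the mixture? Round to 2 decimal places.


Solute in mixture 1 = 52% of 6 L = 6*52/100 = 78/25 L
Solute in mixture 2 = 14% of 22 L = 22*14/100 = 77/25 L
Total solute = 78/25 + 77/25 = 31/5 L
Total volume = 6 + 22 = 28 L
Final concentration = 31/5/28 * 100 = 22.14%

22.14


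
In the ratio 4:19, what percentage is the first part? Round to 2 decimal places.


Total parts = 4 + 19 = 23
First part fraction = 4/23
Percentage = (4/23) * 100
= 0.173913 * 100
= 17.39%

17.39


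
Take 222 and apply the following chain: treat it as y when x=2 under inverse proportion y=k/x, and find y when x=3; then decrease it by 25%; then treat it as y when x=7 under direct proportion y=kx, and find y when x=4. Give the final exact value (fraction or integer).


Start with 222.
Step 1: Inverse prop: k = (222)*2; new y = k/3 = 222*2/3 = 148
Step 2: Decrease by 25%: 148 * 75/100 = 111
Step 3: Direct prop: k = (111)/7; new y = k*4 = 111*4/7 = 444/7
Final result = 444/7

444/7


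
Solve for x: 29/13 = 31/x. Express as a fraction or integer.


Setting up: 29/13 = 31/x
Cross multiply: 29 * x = 13 * 31
29x = 403
x = 403/29
x = 403/29

403/29


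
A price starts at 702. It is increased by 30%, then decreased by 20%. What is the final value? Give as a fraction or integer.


Start: 702
Step 1: increase by 30% => multiply by 130/100
  702 * 130/100 = 4563/5
Step 2: decrease by 20% => multiply by 80/100
  4563/5 * 80/100 = 18252/25
Final value = 18252/25

18252/25


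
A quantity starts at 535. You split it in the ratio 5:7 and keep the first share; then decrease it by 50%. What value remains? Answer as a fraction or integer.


Start with 535.
Step 1: Split 5:7, first share = 535 * 5/12 = 2675/12
Step 2: Decrease by 50%: 2675/12 * 50/100 = 2675/24
Final result = 2675/24

2675/24


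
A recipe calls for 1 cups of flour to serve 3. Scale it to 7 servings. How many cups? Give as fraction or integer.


Original: 1 cups for 3 servings
Target servings = 7
Scaling factor = 7/3
New amount = 1 * 7/3
= 7/3
= 7/3 cups

7/3
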